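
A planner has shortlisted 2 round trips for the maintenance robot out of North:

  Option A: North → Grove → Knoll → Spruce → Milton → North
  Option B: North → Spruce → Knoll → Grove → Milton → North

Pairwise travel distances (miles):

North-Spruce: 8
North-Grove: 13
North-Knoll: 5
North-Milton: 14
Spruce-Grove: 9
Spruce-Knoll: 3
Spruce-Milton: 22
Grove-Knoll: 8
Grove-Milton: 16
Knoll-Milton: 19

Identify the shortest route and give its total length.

Shortest is Option B, total 49 miles.

Option A: 13 + 8 + 3 + 22 + 14 = 60
Option B: 8 + 3 + 8 + 16 + 14 = 49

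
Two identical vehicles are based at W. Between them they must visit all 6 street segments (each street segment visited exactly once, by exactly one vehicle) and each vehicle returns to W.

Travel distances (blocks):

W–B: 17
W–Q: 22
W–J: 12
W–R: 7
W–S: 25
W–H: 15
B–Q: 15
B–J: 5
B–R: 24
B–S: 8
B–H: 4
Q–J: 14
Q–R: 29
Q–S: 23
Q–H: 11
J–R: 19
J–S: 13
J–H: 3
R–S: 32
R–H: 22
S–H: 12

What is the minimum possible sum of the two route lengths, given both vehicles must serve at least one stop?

84 blocks — the smallest possible combined total.

There are 2^5 − 1 = 31 ways to divide the 6 stops into two non-empty groups. For each, the best each vehicle can do is its own shortest tour through its group:
  {B} + {Q, J, R, S, H}: 34 + 84 = 118
  {Q} + {B, J, R, S, H}: 44 + 66 = 110
  {B, Q} + {J, R, S, H}: 54 + 66 = 120
  {J} + {B, Q, R, S, H}: 24 + 84 = 108
  {B, J} + {Q, R, S, H}: 34 + 84 = 118
  {Q, J} + {B, R, S, H}: 48 + 66 = 114
  … (31 splits in total)
  {R} + {B, Q, J, S, H}: 14 + 70 = 84  ← best
Best: vehicle 1 W → R → W = 14; vehicle 2 W → Q → H → B → S → J → W = 70; combined 84.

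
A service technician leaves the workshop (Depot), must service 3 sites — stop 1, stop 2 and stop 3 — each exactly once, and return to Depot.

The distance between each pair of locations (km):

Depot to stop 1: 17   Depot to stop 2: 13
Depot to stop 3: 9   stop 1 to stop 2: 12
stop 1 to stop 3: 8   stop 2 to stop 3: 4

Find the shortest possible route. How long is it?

Shortest round trip = 42 km.

With 3 stops there are 3!/2 = 3 distinct round trips (a route and its reverse cost the same).
Depot→stop 1→stop 2→stop 3→Depot: 17+12+4+9 = 42
Depot→stop 1→stop 3→stop 2→Depot: 17+8+4+13 = 42
Depot→stop 2→stop 1→stop 3→Depot: 13+12+8+9 = 42
The minimum is 42.
One optimal route: Depot → stop 1 → stop 2 → stop 3 → Depot (or its reverse).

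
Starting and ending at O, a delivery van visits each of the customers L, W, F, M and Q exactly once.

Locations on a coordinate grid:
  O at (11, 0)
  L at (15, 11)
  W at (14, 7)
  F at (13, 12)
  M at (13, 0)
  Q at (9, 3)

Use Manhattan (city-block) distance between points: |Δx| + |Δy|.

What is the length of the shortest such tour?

36 — the shortest possible round trip.

With 5 stops there are 5!/2 = 60 distinct round trips (a route and its reverse cost the same).
O → L → W → F → M → Q → O: 15+5+6+12+7+5 = 50
O → L → W → F → Q → M → O: 15+5+6+13+7+2 = 48
O → L → W → M → F → Q → O: 15+5+8+12+13+5 = 58
O → L → W → M → Q → F → O: 15+5+8+7+13+14 = 62
O → L → W → Q → F → M → O: 15+5+9+13+12+2 = 56
O → L → W → Q → M → F → O: 15+5+9+7+12+14 = 62
O → L → F → W → M → Q → O: 15+3+6+8+7+5 = 44
O → L → F → W → Q → M → O: 15+3+6+9+7+2 = 42
O → L → F → M → W → Q → O: 15+3+12+8+9+5 = 52
O → L → F → M → Q → W → O: 15+3+12+7+9+10 = 56
O → L → F → Q → W → M → O: 15+3+13+9+8+2 = 50
O → L → F → Q → M → W → O: 15+3+13+7+8+10 = 56
O → L → M → W → F → Q → O: 15+13+8+6+13+5 = 60
O → L → M → W → Q → F → O: 15+13+8+9+13+14 = 72
… (46 more)
O → M → W → L → F → Q → O: 2+8+5+3+13+5 = 36  ← best
The minimum is 36.
One optimal route: O → M → W → L → F → Q → O (or its reverse).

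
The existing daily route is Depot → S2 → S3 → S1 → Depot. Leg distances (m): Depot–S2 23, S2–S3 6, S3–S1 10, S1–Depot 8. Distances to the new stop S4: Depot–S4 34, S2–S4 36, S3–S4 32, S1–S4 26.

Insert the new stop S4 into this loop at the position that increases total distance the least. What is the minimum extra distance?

Minimum extra distance: 47 m, inserting S4 between Depot and S2.

Insertion cost between consecutive stops i–j is d(i,S4) + d(S4,j) − d(i,j):
  between Depot and S2: 34 + 36 − 23 = 47
  between S2 and S3: 36 + 32 − 6 = 62
  between S3 and S1: 32 + 26 − 10 = 48
  between S1 and Depot: 26 + 34 − 8 = 52
Cheapest insertion is between Depot and S2, adding 47.
New total = 47 + 47 = 94.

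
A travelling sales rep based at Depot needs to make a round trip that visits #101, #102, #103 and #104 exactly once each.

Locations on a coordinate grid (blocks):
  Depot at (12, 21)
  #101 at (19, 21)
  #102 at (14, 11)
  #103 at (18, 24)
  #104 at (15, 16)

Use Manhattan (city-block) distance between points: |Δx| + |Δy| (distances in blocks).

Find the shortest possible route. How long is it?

Depot - #101 - #102 - #103 - #104 - Depot: 7+15+17+11+8 = 58
Depot - #101 - #102 - #104 - #103 - Depot: 7+15+6+11+9 = 48
Depot - #101 - #103 - #102 - #104 - Depot: 7+4+17+6+8 = 42
Depot - #101 - #103 - #104 - #102 - Depot: 7+4+11+6+12 = 40
Depot - #101 - #104 - #102 - #103 - Depot: 7+9+6+17+9 = 48
Depot - #101 - #104 - #103 - #102 - Depot: 7+9+11+17+12 = 56
Depot - #102 - #101 - #103 - #104 - Depot: 12+15+4+11+8 = 50
Depot - #102 - #101 - #104 - #103 - Depot: 12+15+9+11+9 = 56
Depot - #102 - #103 - #101 - #104 - Depot: 12+17+4+9+8 = 50
Depot - #102 - #104 - #101 - #103 - Depot: 12+6+9+4+9 = 40
Depot - #103 - #101 - #102 - #104 - Depot: 9+4+15+6+8 = 42
Depot - #103 - #102 - #101 - #104 - Depot: 9+17+15+9+8 = 58
The minimum is 40.
One optimal route: Depot → #101 → #103 → #104 → #102 → Depot (or its reverse).

Shortest round trip = 40 blocks.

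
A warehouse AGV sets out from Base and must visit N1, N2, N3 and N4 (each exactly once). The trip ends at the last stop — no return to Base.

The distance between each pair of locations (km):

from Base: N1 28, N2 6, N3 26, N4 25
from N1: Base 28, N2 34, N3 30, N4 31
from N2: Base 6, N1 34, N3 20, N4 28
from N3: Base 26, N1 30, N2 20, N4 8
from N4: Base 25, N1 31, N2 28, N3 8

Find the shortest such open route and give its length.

There are 4! = 24 possible orderings.
Base→N1→N2→N3→N4: 28+34+20+8 = 90
Base→N1→N2→N4→N3: 28+34+28+8 = 98
Base→N1→N3→N2→N4: 28+30+20+28 = 106
Base→N1→N3→N4→N2: 28+30+8+28 = 94
Base→N1→N4→N2→N3: 28+31+28+20 = 107
Base→N1→N4→N3→N2: 28+31+8+20 = 87
Base→N2→N1→N3→N4: 6+34+30+8 = 78
Base→N2→N1→N4→N3: 6+34+31+8 = 79
Base→N2→N3→N1→N4: 6+20+30+31 = 87
Base→N2→N3→N4→N1: 6+20+8+31 = 65
Base→N2→N4→N1→N3: 6+28+31+30 = 95
Base→N2→N4→N3→N1: 6+28+8+30 = 72
Base→N3→N1→N2→N4: 26+30+34+28 = 118
Base→N3→N1→N4→N2: 26+30+31+28 = 115
… (10 more)
The minimum is 65.
One shortest path: Base → N2 → N3 → N4 → N1.

65 km — the minimum one-way total.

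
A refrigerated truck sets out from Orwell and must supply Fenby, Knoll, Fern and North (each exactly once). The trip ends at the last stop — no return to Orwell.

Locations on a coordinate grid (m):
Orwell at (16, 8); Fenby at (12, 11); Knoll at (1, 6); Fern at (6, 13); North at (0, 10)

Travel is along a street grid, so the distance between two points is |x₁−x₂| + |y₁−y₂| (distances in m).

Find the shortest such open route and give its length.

Shortest open route: 29 m.

There are 4! = 24 possible orderings.
Orwell → Fenby → Knoll → Fern → North: 7+16+12+9 = 44
Orwell → Fenby → Knoll → North → Fern: 7+16+5+9 = 37
Orwell → Fenby → Fern → Knoll → North: 7+8+12+5 = 32
Orwell → Fenby → Fern → North → Knoll: 7+8+9+5 = 29
Orwell → Fenby → North → Knoll → Fern: 7+13+5+12 = 37
Orwell → Fenby → North → Fern → Knoll: 7+13+9+12 = 41
Orwell → Knoll → Fenby → Fern → North: 17+16+8+9 = 50
Orwell → Knoll → Fenby → North → Fern: 17+16+13+9 = 55
Orwell → Knoll → Fern → Fenby → North: 17+12+8+13 = 50
Orwell → Knoll → Fern → North → Fenby: 17+12+9+13 = 51
Orwell → Knoll → North → Fenby → Fern: 17+5+13+8 = 43
Orwell → Knoll → North → Fern → Fenby: 17+5+9+8 = 39
Orwell → Fern → Fenby → Knoll → North: 15+8+16+5 = 44
Orwell → Fern → Fenby → North → Knoll: 15+8+13+5 = 41
… (10 more)
The minimum is 29.
One shortest path: Orwell → Fenby → Fern → North → Knoll.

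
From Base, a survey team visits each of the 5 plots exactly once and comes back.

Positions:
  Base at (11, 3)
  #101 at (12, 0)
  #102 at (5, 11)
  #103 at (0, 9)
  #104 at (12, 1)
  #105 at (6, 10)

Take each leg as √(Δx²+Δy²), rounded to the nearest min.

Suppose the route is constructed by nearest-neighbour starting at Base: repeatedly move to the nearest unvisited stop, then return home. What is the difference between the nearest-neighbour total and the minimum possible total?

Base: #104=2, #101=3, #105=9, #102=10, #103=13 ⇒ #104
#104: #101=1, #105=11, #102=12, #103=14 ⇒ #101
#101: #105=12, #102=13, #103=15 ⇒ #105
#105: #102=1, #103=6 ⇒ #102
#102: #103=5 ⇒ #103
NN route Base → #104 → #101 → #105 → #102 → #103 → Base costs 34.
Optimal: Base → #101 → #104 → #103 → #102 → #105 → Base costs 33 (by enumerating all 60 distinct tours).
Excess = 34 − 33 = 1.

1 min longer than the optimal tour.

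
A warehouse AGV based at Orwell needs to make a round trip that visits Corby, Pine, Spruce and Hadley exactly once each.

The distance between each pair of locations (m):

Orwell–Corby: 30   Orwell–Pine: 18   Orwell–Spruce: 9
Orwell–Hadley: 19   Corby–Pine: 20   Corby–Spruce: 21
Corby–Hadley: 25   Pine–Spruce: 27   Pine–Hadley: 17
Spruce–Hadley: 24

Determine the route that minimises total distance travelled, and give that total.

There are 12 distinct closed tours to check (reversals are equivalent).
Orwell - Corby - Pine - Spruce - Hadley - Orwell: 30+20+27+24+19 = 120
Orwell - Corby - Pine - Hadley - Spruce - Orwell: 30+20+17+24+9 = 100
Orwell - Corby - Spruce - Pine - Hadley - Orwell: 30+21+27+17+19 = 114
Orwell - Corby - Spruce - Hadley - Pine - Orwell: 30+21+24+17+18 = 110
Orwell - Corby - Hadley - Pine - Spruce - Orwell: 30+25+17+27+9 = 108
Orwell - Corby - Hadley - Spruce - Pine - Orwell: 30+25+24+27+18 = 124
Orwell - Pine - Corby - Spruce - Hadley - Orwell: 18+20+21+24+19 = 102
Orwell - Pine - Corby - Hadley - Spruce - Orwell: 18+20+25+24+9 = 96
Orwell - Pine - Spruce - Corby - Hadley - Orwell: 18+27+21+25+19 = 110
Orwell - Pine - Hadley - Corby - Spruce - Orwell: 18+17+25+21+9 = 90
Orwell - Spruce - Corby - Pine - Hadley - Orwell: 9+21+20+17+19 = 86
Orwell - Spruce - Pine - Corby - Hadley - Orwell: 9+27+20+25+19 = 100
The minimum is 86.
One optimal route: Orwell → Spruce → Corby → Pine → Hadley → Orwell (or its reverse).

Shortest round trip = 86 m.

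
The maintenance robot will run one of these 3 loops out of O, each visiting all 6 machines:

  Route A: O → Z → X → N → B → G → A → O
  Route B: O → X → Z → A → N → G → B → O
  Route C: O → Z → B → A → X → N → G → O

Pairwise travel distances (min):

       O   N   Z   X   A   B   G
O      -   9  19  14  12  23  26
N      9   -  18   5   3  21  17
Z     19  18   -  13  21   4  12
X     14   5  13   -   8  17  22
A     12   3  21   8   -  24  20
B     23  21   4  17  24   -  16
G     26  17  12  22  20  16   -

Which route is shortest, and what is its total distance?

Shortest is Route C, total 103 min.

Route A: 19 + 13 + 5 + 21 + 16 + 20 + 12 = 106
Route B: 14 + 13 + 21 + 3 + 17 + 16 + 23 = 107
Route C: 19 + 4 + 24 + 8 + 5 + 17 + 26 = 103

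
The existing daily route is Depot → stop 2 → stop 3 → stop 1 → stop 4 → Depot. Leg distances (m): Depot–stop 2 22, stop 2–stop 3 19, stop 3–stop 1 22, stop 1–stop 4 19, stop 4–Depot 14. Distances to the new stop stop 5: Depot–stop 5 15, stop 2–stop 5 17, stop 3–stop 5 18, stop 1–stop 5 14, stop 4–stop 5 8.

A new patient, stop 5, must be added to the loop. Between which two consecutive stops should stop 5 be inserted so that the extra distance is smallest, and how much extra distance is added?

+3 m — insert stop 5 between stop 1 and stop 4.

Insertion cost between consecutive stops i–j is d(i,stop 5) + d(stop 5,j) − d(i,j):
  between Depot and stop 2: 15 + 17 − 22 = 10
  between stop 2 and stop 3: 17 + 18 − 19 = 16
  between stop 3 and stop 1: 18 + 14 − 22 = 10
  between stop 1 and stop 4: 14 + 8 − 19 = 3
  between stop 4 and Depot: 8 + 15 − 14 = 9
Cheapest insertion is between stop 1 and stop 4, adding 3.
New total = 96 + 3 = 99.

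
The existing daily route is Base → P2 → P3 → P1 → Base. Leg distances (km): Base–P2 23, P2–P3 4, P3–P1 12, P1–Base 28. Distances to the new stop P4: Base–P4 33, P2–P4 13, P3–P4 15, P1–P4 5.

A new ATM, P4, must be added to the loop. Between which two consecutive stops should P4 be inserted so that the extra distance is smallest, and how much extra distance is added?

+8 km — insert P4 between P3 and P1.

Insertion cost between consecutive stops i–j is d(i,P4) + d(P4,j) − d(i,j):
  between Base and P2: 33 + 13 − 23 = 23
  between P2 and P3: 13 + 15 − 4 = 24
  between P3 and P1: 15 + 5 − 12 = 8
  between P1 and Base: 5 + 33 − 28 = 10
Cheapest insertion is between P3 and P1, adding 8.
New total = 67 + 8 = 75.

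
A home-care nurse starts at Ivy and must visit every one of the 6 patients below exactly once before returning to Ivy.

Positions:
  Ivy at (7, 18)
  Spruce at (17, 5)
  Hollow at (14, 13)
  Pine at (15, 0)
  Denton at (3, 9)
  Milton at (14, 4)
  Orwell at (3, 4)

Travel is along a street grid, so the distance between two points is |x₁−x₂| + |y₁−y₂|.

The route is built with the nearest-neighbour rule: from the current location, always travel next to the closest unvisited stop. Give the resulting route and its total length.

Ivy → [Hollow:12 / Denton:13 / Orwell:18 / Milton:21 / Spruce:23 / Pine:26] → Hollow (12)
Hollow → [Milton:9 / Spruce:11 / Pine:14 / Denton:15 / Orwell:20] → Milton (9)
Milton → [Spruce:4 / Pine:5 / Orwell:11 / Denton:16] → Spruce (4)
Spruce → [Pine:7 / Orwell:15 / Denton:18] → Pine (7)
Pine → [Orwell:16 / Denton:21] → Orwell (16)
Orwell → [Denton:5] → Denton (5)
Return Denton→Ivy: 13.
Total = 12 + 9 + 4 + 7 + 16 + 5 + 13 = 66.

66 along Ivy → Hollow → Milton → Spruce → Pine → Orwell → Denton → Ivy.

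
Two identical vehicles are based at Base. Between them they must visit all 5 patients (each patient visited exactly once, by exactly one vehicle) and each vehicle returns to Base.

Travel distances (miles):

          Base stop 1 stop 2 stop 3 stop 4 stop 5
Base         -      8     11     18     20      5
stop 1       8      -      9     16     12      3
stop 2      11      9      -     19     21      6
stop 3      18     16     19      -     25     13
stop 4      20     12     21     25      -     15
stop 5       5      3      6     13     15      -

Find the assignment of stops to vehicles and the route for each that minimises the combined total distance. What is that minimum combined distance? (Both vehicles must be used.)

There are 2^4 − 1 = 15 ways to divide the 5 stops into two non-empty groups. For each, the best each vehicle can do is its own shortest tour through its group:
  {stop 1} + {stop 2, stop 3, stop 4, stop 5}: 16 + 75 = 91
  {stop 2} + {stop 1, stop 3, stop 4, stop 5}: 22 + 63 = 85
  {stop 1, stop 2} + {stop 3, stop 4, stop 5}: 28 + 63 = 91
  {stop 3} + {stop 1, stop 2, stop 4, stop 5}: 36 + 52 = 88
  {stop 1, stop 3} + {stop 2, stop 4, stop 5}: 42 + 52 = 94
  {stop 2, stop 3} + {stop 1, stop 4, stop 5}: 48 + 40 = 88
  … (15 splits in total)
Best: vehicle 1 Base → stop 2 → Base = 22; vehicle 2 Base → stop 1 → stop 4 → stop 3 → stop 5 → Base = 63; combined 85.

Minimum combined distance: 85 miles.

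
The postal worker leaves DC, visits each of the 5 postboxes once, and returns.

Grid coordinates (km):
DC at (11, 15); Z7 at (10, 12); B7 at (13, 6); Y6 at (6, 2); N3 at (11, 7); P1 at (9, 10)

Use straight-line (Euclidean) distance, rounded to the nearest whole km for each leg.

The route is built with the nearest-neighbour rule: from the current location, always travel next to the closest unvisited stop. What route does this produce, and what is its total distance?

DC → [Z7:3 / P1:5 / N3:8 / B7:9 / Y6:14] → Z7 (3)
Z7 → [P1:2 / N3:5 / B7:7 / Y6:11] → P1 (2)
P1 → [N3:4 / B7:6 / Y6:9] → N3 (4)
N3 → [B7:2 / Y6:7] → B7 (2)
B7 → [Y6:8] → Y6 (8)
Return Y6→DC: 14.
Total = 3 + 2 + 4 + 2 + 8 + 14 = 33.

Total distance 33 km via the nearest-neighbour route DC → Z7 → P1 → N3 → B7 → Y6 → DC.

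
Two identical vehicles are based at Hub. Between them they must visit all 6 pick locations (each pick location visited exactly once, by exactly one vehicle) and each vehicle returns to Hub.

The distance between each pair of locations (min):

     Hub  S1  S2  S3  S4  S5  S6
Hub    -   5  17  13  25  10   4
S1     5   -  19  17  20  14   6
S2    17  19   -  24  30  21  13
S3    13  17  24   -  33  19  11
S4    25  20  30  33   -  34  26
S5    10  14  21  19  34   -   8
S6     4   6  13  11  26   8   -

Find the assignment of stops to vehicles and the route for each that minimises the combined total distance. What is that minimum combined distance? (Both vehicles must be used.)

Try each way of splitting the stops between the two vehicles (each non-empty) and, for each split, find the best tour for each vehicle:
  {S1} + {S2, S3, S4, S5, S6}: 10 + 107 = 117
  {S2} + {S1, S3, S4, S5, S6}: 34 + 87 = 121
  {S1, S2} + {S3, S4, S5, S6}: 41 + 87 = 128
  {S3} + {S1, S2, S4, S5, S6}: 26 + 86 = 112
  {S1, S3} + {S2, S4, S5, S6}: 35 + 86 = 121
  {S2, S3} + {S1, S4, S5, S6}: 54 + 69 = 123
  … (31 splits in total)
Best: vehicle 1 Hub → S3 → Hub = 26; vehicle 2 Hub → S1 → S4 → S2 → S6 → S5 → Hub = 86; combined 112.

112 min — the smallest possible combined total.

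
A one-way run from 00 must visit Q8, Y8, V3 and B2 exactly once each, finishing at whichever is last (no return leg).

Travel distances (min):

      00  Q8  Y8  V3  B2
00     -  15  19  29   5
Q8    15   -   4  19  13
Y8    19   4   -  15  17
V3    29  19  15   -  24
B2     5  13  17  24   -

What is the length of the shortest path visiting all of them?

Minimum one-way distance = 37 min.

There are 4! = 24 possible orderings.
00 → Q8 → Y8 → V3 → B2: 15+4+15+24 = 58
00 → Q8 → Y8 → B2 → V3: 15+4+17+24 = 60
00 → Q8 → V3 → Y8 → B2: 15+19+15+17 = 66
00 → Q8 → V3 → B2 → Y8: 15+19+24+17 = 75
00 → Q8 → B2 → Y8 → V3: 15+13+17+15 = 60
00 → Q8 → B2 → V3 → Y8: 15+13+24+15 = 67
00 → Y8 → Q8 → V3 → B2: 19+4+19+24 = 66
00 → Y8 → Q8 → B2 → V3: 19+4+13+24 = 60
00 → Y8 → V3 → Q8 → B2: 19+15+19+13 = 66
00 → Y8 → V3 → B2 → Q8: 19+15+24+13 = 71
00 → Y8 → B2 → Q8 → V3: 19+17+13+19 = 68
00 → Y8 → B2 → V3 → Q8: 19+17+24+19 = 79
00 → V3 → Q8 → Y8 → B2: 29+19+4+17 = 69
00 → V3 → Q8 → B2 → Y8: 29+19+13+17 = 78
… (10 more)
00 → B2 → Q8 → Y8 → V3: 5+13+4+15 = 37  ← best
The minimum is 37.
One shortest path: 00 → B2 → Q8 → Y8 → V3.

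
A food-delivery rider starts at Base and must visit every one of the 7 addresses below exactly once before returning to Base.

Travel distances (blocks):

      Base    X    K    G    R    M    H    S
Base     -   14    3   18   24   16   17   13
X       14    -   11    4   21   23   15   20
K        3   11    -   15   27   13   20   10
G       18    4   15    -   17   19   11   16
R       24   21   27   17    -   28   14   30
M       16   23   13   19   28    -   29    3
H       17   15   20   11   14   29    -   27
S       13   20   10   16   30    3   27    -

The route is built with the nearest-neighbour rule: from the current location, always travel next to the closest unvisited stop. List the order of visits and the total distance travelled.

From Base: distances to unvisited — K=3, S=13, X=14, M=16, H=17, G=18, R=24. Nearest is K (3).
From K: distances to unvisited — S=10, X=11, M=13, G=15, H=20, R=27. Nearest is S (10).
From S: distances to unvisited — M=3, G=16, X=20, H=27, R=30. Nearest is M (3).
From M: distances to unvisited — G=19, X=23, R=28, H=29. Nearest is G (19).
From G: distances to unvisited — X=4, H=11, R=17. Nearest is X (4).
From X: distances to unvisited — H=15, R=21. Nearest is H (15).
From H: distances to unvisited — R=14. Nearest is R (14).
Return R→Base: 24.
Total = 3 + 10 + 3 + 19 + 4 + 15 + 14 + 24 = 92.

Nearest-neighbour total = 92 blocks; route Base → K → S → M → G → X → H → R → Base.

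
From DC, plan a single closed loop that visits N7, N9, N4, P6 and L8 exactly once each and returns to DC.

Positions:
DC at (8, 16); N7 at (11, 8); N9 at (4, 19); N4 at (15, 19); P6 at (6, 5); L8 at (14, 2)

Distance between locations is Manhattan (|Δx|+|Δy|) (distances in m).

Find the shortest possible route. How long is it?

With 5 stops there are 5!/2 = 60 distinct round trips (a route and its reverse cost the same).
DC-N7-N9-N4-P6-L8-DC: 11+18+11+23+11+20 = 94
DC-N7-N9-N4-L8-P6-DC: 11+18+11+18+11+13 = 82
DC-N7-N9-P6-N4-L8-DC: 11+18+16+23+18+20 = 106
DC-N7-N9-P6-L8-N4-DC: 11+18+16+11+18+10 = 84
DC-N7-N9-L8-N4-P6-DC: 11+18+27+18+23+13 = 110
DC-N7-N9-L8-P6-N4-DC: 11+18+27+11+23+10 = 100
DC-N7-N4-N9-P6-L8-DC: 11+15+11+16+11+20 = 84
DC-N7-N4-N9-L8-P6-DC: 11+15+11+27+11+13 = 88
DC-N7-N4-P6-N9-L8-DC: 11+15+23+16+27+20 = 112
DC-N7-N4-P6-L8-N9-DC: 11+15+23+11+27+7 = 94
DC-N7-N4-L8-N9-P6-DC: 11+15+18+27+16+13 = 100
DC-N7-N4-L8-P6-N9-DC: 11+15+18+11+16+7 = 78
DC-N7-P6-N9-N4-L8-DC: 11+8+16+11+18+20 = 84
DC-N7-P6-N9-L8-N4-DC: 11+8+16+27+18+10 = 90
… (46 more)
DC-N7-P6-L8-N4-N9-DC: 11+8+11+18+11+7 = 66  ← best
The minimum is 66.
One optimal route: DC → N7 → P6 → L8 → N4 → N9 → DC (or its reverse).

Minimum total distance: 66 m.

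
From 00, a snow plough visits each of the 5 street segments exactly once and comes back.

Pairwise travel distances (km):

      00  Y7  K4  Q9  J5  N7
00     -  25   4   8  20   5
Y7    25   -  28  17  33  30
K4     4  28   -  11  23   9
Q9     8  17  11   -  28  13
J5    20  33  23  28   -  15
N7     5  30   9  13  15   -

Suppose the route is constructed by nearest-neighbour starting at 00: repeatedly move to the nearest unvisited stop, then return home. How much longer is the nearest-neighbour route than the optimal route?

00: K4=4, N7=5, Q9=8, J5=20, Y7=25 ⇒ K4
K4: N7=9, Q9=11, J5=23, Y7=28 ⇒ N7
N7: Q9=13, J5=15, Y7=30 ⇒ Q9
Q9: Y7=17, J5=28 ⇒ Y7
Y7: J5=33 ⇒ J5
NN route 00 → K4 → N7 → Q9 → Y7 → J5 → 00 costs 96.
Optimal: 00 → K4 → Q9 → Y7 → J5 → N7 → 00 costs 85 (by enumerating all 60 distinct tours).
Excess = 96 − 85 = 11.

11 km longer than the optimal tour.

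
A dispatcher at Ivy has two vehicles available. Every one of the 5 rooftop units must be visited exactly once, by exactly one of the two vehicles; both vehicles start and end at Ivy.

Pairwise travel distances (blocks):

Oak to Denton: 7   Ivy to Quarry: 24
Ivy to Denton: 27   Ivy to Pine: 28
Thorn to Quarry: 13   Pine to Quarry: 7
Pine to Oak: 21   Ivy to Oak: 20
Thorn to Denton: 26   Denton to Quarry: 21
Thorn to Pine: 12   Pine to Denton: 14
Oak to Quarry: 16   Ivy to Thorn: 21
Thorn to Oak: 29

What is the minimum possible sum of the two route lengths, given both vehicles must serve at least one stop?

114 blocks — the smallest possible combined total.

Check every non-empty split of the stops between the two vehicles; for each half take its own optimal tour:
  {Thorn} + {Pine, Oak, Denton, Quarry}: 42 + 72 = 114
  {Pine} + {Thorn, Oak, Denton, Quarry}: 56 + 82 = 138
  {Thorn, Pine} + {Oak, Denton, Quarry}: 61 + 72 = 133
  {Oak} + {Thorn, Pine, Denton, Quarry}: 40 + 82 = 122
  {Thorn, Oak} + {Pine, Denton, Quarry}: 70 + 72 = 142
  {Pine, Oak} + {Thorn, Denton, Quarry}: 69 + 82 = 151
  … (15 splits in total)
Best: vehicle 1 Ivy → Thorn → Ivy = 42; vehicle 2 Ivy → Oak → Denton → Pine → Quarry → Ivy = 72; combined 114.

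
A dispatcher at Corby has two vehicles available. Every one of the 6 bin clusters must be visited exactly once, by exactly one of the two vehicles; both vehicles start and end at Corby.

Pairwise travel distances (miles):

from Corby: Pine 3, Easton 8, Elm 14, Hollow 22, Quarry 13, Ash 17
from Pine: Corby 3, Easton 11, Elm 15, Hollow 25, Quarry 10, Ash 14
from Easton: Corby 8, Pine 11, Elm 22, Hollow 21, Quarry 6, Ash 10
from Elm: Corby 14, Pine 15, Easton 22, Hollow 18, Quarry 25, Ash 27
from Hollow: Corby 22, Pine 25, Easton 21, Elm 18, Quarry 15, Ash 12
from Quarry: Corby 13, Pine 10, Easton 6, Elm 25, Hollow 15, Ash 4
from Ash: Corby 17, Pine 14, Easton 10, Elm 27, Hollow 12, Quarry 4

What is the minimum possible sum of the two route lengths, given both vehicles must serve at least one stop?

Try each way of splitting the stops between the two vehicles (each non-empty) and, for each split, find the best tour for each vehicle:
  {Pine} + {Easton, Elm, Hollow, Quarry, Ash}: 6 + 62 = 68
  {Easton} + {Pine, Elm, Hollow, Quarry, Ash}: 16 + 61 = 77
  {Pine, Easton} + {Elm, Hollow, Quarry, Ash}: 22 + 61 = 83
  {Elm} + {Pine, Easton, Hollow, Quarry, Ash}: 28 + 58 = 86
  {Pine, Elm} + {Easton, Hollow, Quarry, Ash}: 32 + 52 = 84
  {Easton, Elm} + {Pine, Hollow, Quarry, Ash}: 44 + 51 = 95
  … (31 splits in total)
Best: vehicle 1 Corby → Pine → Corby = 6; vehicle 2 Corby → Easton → Quarry → Ash → Hollow → Elm → Corby = 62; combined 68.

68 miles — the smallest possible combined total.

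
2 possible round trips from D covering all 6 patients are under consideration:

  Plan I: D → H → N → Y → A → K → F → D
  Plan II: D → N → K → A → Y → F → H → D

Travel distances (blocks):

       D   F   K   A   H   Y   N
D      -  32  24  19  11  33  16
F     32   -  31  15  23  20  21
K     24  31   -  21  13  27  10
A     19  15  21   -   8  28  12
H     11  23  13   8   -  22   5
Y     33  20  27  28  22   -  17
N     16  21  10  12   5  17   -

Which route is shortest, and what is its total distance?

Shortest is Plan II, total 129 blocks.

Plan I: 11 + 5 + 17 + 28 + 21 + 31 + 32 = 145
Plan II: 16 + 10 + 21 + 28 + 20 + 23 + 11 = 129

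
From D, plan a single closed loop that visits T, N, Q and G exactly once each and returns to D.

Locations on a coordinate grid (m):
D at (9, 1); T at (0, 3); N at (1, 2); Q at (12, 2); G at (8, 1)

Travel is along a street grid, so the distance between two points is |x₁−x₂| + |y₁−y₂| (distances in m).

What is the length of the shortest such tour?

28 m — the shortest possible round trip.

There are 12 distinct closed tours to check (reversals are equivalent).
D → T → N → Q → G → D: 11+2+11+5+1 = 30
D → T → N → G → Q → D: 11+2+8+5+4 = 30
D → T → Q → N → G → D: 11+13+11+8+1 = 44
D → T → Q → G → N → D: 11+13+5+8+9 = 46
D → T → G → N → Q → D: 11+10+8+11+4 = 44
D → T → G → Q → N → D: 11+10+5+11+9 = 46
D → N → T → Q → G → D: 9+2+13+5+1 = 30
D → N → T → G → Q → D: 9+2+10+5+4 = 30
D → N → Q → T → G → D: 9+11+13+10+1 = 44
D → N → G → T → Q → D: 9+8+10+13+4 = 44
D → Q → T → N → G → D: 4+13+2+8+1 = 28
D → Q → N → T → G → D: 4+11+2+10+1 = 28
The minimum is 28.
One optimal route: D → Q → T → N → G → D (or its reverse).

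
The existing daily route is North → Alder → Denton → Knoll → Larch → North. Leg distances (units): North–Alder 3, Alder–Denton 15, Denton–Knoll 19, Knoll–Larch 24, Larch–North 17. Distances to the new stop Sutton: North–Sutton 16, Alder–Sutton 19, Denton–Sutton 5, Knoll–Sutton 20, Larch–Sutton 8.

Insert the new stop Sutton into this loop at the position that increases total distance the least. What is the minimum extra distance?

Insertion cost between consecutive stops i–j is d(i,Sutton) + d(Sutton,j) − d(i,j):
  between North and Alder: 16 + 19 − 3 = 32
  between Alder and Denton: 19 + 5 − 15 = 9
  between Denton and Knoll: 5 + 20 − 19 = 6
  between Knoll and Larch: 20 + 8 − 24 = 4
  between Larch and North: 8 + 16 − 17 = 7
Cheapest insertion is between Knoll and Larch, adding 4.
New total = 78 + 4 = 82.

Adding 4 by placing Sutton on the Knoll–Larch leg.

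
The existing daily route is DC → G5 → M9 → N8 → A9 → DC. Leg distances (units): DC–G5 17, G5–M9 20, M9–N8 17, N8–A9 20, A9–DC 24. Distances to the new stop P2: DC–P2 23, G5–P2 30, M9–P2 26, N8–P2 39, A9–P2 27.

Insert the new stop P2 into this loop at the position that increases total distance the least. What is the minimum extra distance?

Insertion cost between consecutive stops i–j is d(i,P2) + d(P2,j) − d(i,j):
  between DC and G5: 23 + 30 − 17 = 36
  between G5 and M9: 30 + 26 − 20 = 36
  between M9 and N8: 26 + 39 − 17 = 48
  between N8 and A9: 39 + 27 − 20 = 46
  between A9 and DC: 27 + 23 − 24 = 26
Cheapest insertion is between A9 and DC, adding 26.
New total = 98 + 26 = 124.

Minimum extra distance: 26, inserting P2 between A9 and DC.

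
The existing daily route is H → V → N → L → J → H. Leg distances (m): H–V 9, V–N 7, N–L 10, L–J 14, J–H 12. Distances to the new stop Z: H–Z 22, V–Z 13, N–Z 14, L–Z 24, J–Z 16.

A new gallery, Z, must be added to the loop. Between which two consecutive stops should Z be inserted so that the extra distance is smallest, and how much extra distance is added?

Minimum extra distance: 20 m, inserting Z between V and N.

Insertion cost between consecutive stops i–j is d(i,Z) + d(Z,j) − d(i,j):
  between H and V: 22 + 13 − 9 = 26
  between V and N: 13 + 14 − 7 = 20
  between N and L: 14 + 24 − 10 = 28
  between L and J: 24 + 16 − 14 = 26
  between J and H: 16 + 22 − 12 = 26
Cheapest insertion is between V and N, adding 20.
New total = 52 + 20 = 72.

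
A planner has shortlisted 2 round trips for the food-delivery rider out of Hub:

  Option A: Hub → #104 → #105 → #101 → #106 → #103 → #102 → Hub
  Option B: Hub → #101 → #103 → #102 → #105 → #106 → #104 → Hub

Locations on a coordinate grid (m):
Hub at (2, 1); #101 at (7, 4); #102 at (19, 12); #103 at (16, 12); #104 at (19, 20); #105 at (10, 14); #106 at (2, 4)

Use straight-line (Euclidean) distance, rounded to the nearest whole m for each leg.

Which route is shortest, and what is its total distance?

90 m — Option A is the shortest.

Option A: 25 + 11 + 10 + 5 + 16 + 3 + 20 = 90
Option B: 6 + 12 + 3 + 9 + 13 + 23 + 25 = 91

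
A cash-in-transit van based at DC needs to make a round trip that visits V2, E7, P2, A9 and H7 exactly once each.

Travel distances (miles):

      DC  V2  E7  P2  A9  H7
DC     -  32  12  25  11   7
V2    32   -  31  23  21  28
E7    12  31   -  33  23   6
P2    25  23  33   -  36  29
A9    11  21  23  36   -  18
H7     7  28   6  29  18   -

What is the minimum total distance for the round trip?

There are 60 distinct closed tours to check (reversals are equivalent).
DC→V2→E7→P2→A9→H7→DC: 32+31+33+36+18+7 = 157
DC→V2→E7→P2→H7→A9→DC: 32+31+33+29+18+11 = 154
DC→V2→E7→A9→P2→H7→DC: 32+31+23+36+29+7 = 158
DC→V2→E7→A9→H7→P2→DC: 32+31+23+18+29+25 = 158
DC→V2→E7→H7→P2→A9→DC: 32+31+6+29+36+11 = 145
DC→V2→E7→H7→A9→P2→DC: 32+31+6+18+36+25 = 148
DC→V2→P2→E7→A9→H7→DC: 32+23+33+23+18+7 = 136
DC→V2→P2→E7→H7→A9→DC: 32+23+33+6+18+11 = 123
DC→V2→P2→A9→E7→H7→DC: 32+23+36+23+6+7 = 127
DC→V2→P2→A9→H7→E7→DC: 32+23+36+18+6+12 = 127
DC→V2→P2→H7→E7→A9→DC: 32+23+29+6+23+11 = 124
DC→V2→P2→H7→A9→E7→DC: 32+23+29+18+23+12 = 137
DC→V2→A9→E7→P2→H7→DC: 32+21+23+33+29+7 = 145
DC→V2→A9→E7→H7→P2→DC: 32+21+23+6+29+25 = 136
… (46 more)
DC→A9→V2→P2→E7→H7→DC: 11+21+23+33+6+7 = 101  ← best
The minimum is 101.
One optimal route: DC → A9 → V2 → P2 → E7 → H7 → DC (or its reverse).

101 miles — the shortest possible round trip.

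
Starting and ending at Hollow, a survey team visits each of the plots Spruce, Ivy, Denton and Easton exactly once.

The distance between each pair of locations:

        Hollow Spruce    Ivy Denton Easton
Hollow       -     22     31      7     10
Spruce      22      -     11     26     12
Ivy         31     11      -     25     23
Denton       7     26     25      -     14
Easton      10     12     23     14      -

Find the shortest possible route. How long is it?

Shortest round trip = 65.

With 4 stops there are 4!/2 = 12 distinct round trips (a route and its reverse cost the same).
Hollow-Spruce-Ivy-Denton-Easton-Hollow: 22+11+25+14+10 = 82
Hollow-Spruce-Ivy-Easton-Denton-Hollow: 22+11+23+14+7 = 77
Hollow-Spruce-Denton-Ivy-Easton-Hollow: 22+26+25+23+10 = 106
Hollow-Spruce-Denton-Easton-Ivy-Hollow: 22+26+14+23+31 = 116
Hollow-Spruce-Easton-Ivy-Denton-Hollow: 22+12+23+25+7 = 89
Hollow-Spruce-Easton-Denton-Ivy-Hollow: 22+12+14+25+31 = 104
Hollow-Ivy-Spruce-Denton-Easton-Hollow: 31+11+26+14+10 = 92
Hollow-Ivy-Spruce-Easton-Denton-Hollow: 31+11+12+14+7 = 75
Hollow-Ivy-Denton-Spruce-Easton-Hollow: 31+25+26+12+10 = 104
Hollow-Ivy-Easton-Spruce-Denton-Hollow: 31+23+12+26+7 = 99
Hollow-Denton-Spruce-Ivy-Easton-Hollow: 7+26+11+23+10 = 77
Hollow-Denton-Ivy-Spruce-Easton-Hollow: 7+25+11+12+10 = 65
The minimum is 65.
One optimal route: Hollow → Denton → Ivy → Spruce → Easton → Hollow (or its reverse).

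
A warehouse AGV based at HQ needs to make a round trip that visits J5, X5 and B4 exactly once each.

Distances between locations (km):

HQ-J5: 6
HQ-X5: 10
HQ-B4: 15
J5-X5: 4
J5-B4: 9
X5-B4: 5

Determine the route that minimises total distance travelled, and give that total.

30 km — the shortest possible round trip.

With 3 stops there are 3!/2 = 3 distinct round trips (a route and its reverse cost the same).
HQ - J5 - X5 - B4 - HQ: 6+4+5+15 = 30
HQ - J5 - B4 - X5 - HQ: 6+9+5+10 = 30
HQ - X5 - J5 - B4 - HQ: 10+4+9+15 = 38
The minimum is 30.
One optimal route: HQ → J5 → X5 → B4 → HQ (or its reverse).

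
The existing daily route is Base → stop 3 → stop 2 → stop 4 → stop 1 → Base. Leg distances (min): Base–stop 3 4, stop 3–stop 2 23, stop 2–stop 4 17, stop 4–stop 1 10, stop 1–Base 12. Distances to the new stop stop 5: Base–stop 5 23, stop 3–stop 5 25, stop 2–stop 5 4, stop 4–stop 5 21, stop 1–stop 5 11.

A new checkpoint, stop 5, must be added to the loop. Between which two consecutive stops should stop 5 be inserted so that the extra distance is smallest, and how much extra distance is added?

Minimum extra distance: 6 min, inserting stop 5 between stop 3 and stop 2.

Insertion cost between consecutive stops i–j is d(i,stop 5) + d(stop 5,j) − d(i,j):
  between Base and stop 3: 23 + 25 − 4 = 44
  between stop 3 and stop 2: 25 + 4 − 23 = 6
  between stop 2 and stop 4: 4 + 21 − 17 = 8
  between stop 4 and stop 1: 21 + 11 − 10 = 22
  between stop 1 and Base: 11 + 23 − 12 = 22
Cheapest insertion is between stop 3 and stop 2, adding 6.
New total = 66 + 6 = 72.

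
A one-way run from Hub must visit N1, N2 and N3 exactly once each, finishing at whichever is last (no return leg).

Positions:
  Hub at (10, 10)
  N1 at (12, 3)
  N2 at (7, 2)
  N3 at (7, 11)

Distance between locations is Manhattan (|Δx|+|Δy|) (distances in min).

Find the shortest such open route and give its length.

There are 3! = 6 possible orderings.
Hub - N1 - N2 - N3: 9+6+9 = 24
Hub - N1 - N3 - N2: 9+13+9 = 31
Hub - N2 - N1 - N3: 11+6+13 = 30
Hub - N2 - N3 - N1: 11+9+13 = 33
Hub - N3 - N1 - N2: 4+13+6 = 23
Hub - N3 - N2 - N1: 4+9+6 = 19
The minimum is 19.
One shortest path: Hub → N3 → N2 → N1.

Shortest open route: 19 min.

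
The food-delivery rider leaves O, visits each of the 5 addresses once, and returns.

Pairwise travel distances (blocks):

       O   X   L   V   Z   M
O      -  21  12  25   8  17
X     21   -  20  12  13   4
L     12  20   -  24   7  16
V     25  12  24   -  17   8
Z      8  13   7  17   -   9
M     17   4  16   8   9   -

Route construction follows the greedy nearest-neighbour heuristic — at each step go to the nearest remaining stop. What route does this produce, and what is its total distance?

72 blocks along O → Z → L → M → X → V → O.

From O: distances to unvisited — Z=8, L=12, M=17, X=21, V=25. Nearest is Z (8).
From Z: distances to unvisited — L=7, M=9, X=13, V=17. Nearest is L (7).
From L: distances to unvisited — M=16, X=20, V=24. Nearest is M (16).
From M: distances to unvisited — X=4, V=8. Nearest is X (4).
From X: distances to unvisited — V=12. Nearest is V (12).
Return V→O: 25.
Total = 8 + 7 + 16 + 4 + 12 + 25 = 72.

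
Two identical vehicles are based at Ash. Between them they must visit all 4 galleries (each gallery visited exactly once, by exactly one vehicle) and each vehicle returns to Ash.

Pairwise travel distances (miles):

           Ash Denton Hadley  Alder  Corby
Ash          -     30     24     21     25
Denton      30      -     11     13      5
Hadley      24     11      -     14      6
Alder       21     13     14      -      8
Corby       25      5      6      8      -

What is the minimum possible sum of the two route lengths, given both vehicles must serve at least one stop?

There are 2^3 − 1 = 7 ways to divide the 4 stops into two non-empty groups. For each, the best each vehicle can do is its own shortest tour through its group:
  {Denton} + {Hadley, Alder, Corby}: 60 + 59 = 119
  {Hadley} + {Denton, Alder, Corby}: 48 + 64 = 112
  {Denton, Hadley} + {Alder, Corby}: 65 + 54 = 119
  {Alder} + {Denton, Hadley, Corby}: 42 + 65 = 107
  {Denton, Alder} + {Hadley, Corby}: 64 + 55 = 119
  {Hadley, Alder} + {Denton, Corby}: 59 + 60 = 119
  … (7 splits in total)
Best: vehicle 1 Ash → Alder → Ash = 42; vehicle 2 Ash → Denton → Corby → Hadley → Ash = 65; combined 107.

Minimum combined distance: 107 miles.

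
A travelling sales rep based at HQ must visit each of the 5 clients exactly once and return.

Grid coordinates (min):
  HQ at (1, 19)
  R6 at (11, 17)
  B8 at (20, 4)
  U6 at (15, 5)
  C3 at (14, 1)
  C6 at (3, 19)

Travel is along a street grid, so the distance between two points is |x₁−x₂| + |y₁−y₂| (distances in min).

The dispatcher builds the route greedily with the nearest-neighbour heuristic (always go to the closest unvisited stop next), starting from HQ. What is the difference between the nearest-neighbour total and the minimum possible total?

HQ: C6=2, R6=12, U6=28, C3=31, B8=34 ⇒ C6
C6: R6=10, U6=26, C3=29, B8=32 ⇒ R6
R6: U6=16, C3=19, B8=22 ⇒ U6
U6: C3=5, B8=6 ⇒ C3
C3: B8=9 ⇒ B8
NN route HQ → C6 → R6 → U6 → C3 → B8 → HQ costs 76.
Optimal: HQ → R6 → U6 → B8 → C3 → C6 → HQ costs 74 (by enumerating all 60 distinct tours).
Excess = 76 − 74 = 2.

Excess over optimum: 2 min.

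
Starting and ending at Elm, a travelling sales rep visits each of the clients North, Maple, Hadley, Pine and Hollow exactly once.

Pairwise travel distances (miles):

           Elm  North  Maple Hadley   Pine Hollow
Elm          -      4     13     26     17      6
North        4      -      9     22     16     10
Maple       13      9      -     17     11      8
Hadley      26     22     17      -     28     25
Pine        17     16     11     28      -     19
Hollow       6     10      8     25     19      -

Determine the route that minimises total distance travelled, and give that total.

Elm→North→Maple→Hadley→Pine→Hollow→Elm: 4+9+17+28+19+6 = 83
Elm→North→Maple→Hadley→Hollow→Pine→Elm: 4+9+17+25+19+17 = 91
Elm→North→Maple→Pine→Hadley→Hollow→Elm: 4+9+11+28+25+6 = 83
Elm→North→Maple→Pine→Hollow→Hadley→Elm: 4+9+11+19+25+26 = 94
Elm→North→Maple→Hollow→Hadley→Pine→Elm: 4+9+8+25+28+17 = 91
Elm→North→Maple→Hollow→Pine→Hadley→Elm: 4+9+8+19+28+26 = 94
Elm→North→Hadley→Maple→Pine→Hollow→Elm: 4+22+17+11+19+6 = 79
Elm→North→Hadley→Maple→Hollow→Pine→Elm: 4+22+17+8+19+17 = 87
Elm→North→Hadley→Pine→Maple→Hollow→Elm: 4+22+28+11+8+6 = 79
Elm→North→Hadley→Pine→Hollow→Maple→Elm: 4+22+28+19+8+13 = 94
Elm→North→Hadley→Hollow→Maple→Pine→Elm: 4+22+25+8+11+17 = 87
Elm→North→Hadley→Hollow→Pine→Maple→Elm: 4+22+25+19+11+13 = 94
Elm→North→Pine→Maple→Hadley→Hollow→Elm: 4+16+11+17+25+6 = 79
Elm→North→Pine→Maple→Hollow→Hadley→Elm: 4+16+11+8+25+26 = 90
… (46 more)
The minimum is 79.
One optimal route: Elm → North → Hadley → Maple → Pine → Hollow → Elm (or its reverse).

Shortest round trip = 79 miles.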